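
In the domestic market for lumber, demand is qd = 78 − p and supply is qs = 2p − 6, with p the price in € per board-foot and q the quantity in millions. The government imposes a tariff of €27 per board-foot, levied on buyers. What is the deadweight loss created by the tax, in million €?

Deadweight loss = €243 million.

Before the tax: set 78 − p = 2p − 6 → p* = €28, q* = 50.
With the tax collected from buyers, demand (in seller-price terms) shifts: qd = 78 − (p + 27).
Solving gives q = 32 with buyers paying €46 and sellers receiving €19 (the €27 wedge).
Quantity falls by |ΔQ| = |50 − 32| = 18.
DWL = ½ · t · |ΔQ| = ½ · 27 · 18 = €243.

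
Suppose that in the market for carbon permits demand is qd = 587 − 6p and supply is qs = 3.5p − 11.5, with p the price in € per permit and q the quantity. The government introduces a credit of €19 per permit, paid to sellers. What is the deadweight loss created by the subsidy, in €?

Without the subsidy, 587 − 6p = 3.5p − 11.5 gives 9.5p = 598.5, so p* = €63 and q* = 209.
With a per-unit subsidy paid to sellers, each receives p + 19 per unit sold, so supply becomes qs = 3.5(p + 19) − 11.5.
Solving gives q = 251 with buyers paying €56 and sellers receiving €75 (the €19 wedge).
Quantity rises by |ΔQ| = |209 − 251| = 42.
DWL = ½ · t · |ΔQ| = ½ · 19 · 42 = €399.

Deadweight loss = €399.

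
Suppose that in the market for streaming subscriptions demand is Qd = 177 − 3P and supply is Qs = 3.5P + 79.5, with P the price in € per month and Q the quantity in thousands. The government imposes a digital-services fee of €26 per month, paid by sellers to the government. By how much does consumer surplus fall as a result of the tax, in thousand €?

Consumer surplus falls by €1554 thousand.

Without the tax, 177 − 3P = 3.5P + 79.5 gives 6.5P = 97.5, so P* = €15 and Q* = 132.
With the tax collected from sellers, supply shifts: Qs = 3.5(P − 26) + 79.5.
Solving gives Q = 90 with consumers paying €29 and sellers receiving €3 (the €26 wedge).
ΔCS is the trapezoid between Q = 90 and Q = 132 of height €14: ½ · (132 + 90) · 14 = €1554.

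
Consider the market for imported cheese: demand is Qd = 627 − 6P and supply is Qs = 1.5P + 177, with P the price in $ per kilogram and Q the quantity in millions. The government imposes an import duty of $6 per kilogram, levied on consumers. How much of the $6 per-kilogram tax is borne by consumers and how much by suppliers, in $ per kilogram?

Before the tax: set 627 − 6P = 1.5P + 177 → P* = $60, Q* = 267.
With the tax collected from consumers, demand (in seller-price terms) shifts: Qd = 627 − 6(P + 6).
Solving gives Q = 259.8 with consumers paying $61.2 and suppliers receiving $55.2 (the $6 wedge).
Burden on consumers: $1.2; on suppliers: $4.8. (They sum to $6.)

Consumers bear $1.2 per kilogram; suppliers bear $4.8 per kilogram.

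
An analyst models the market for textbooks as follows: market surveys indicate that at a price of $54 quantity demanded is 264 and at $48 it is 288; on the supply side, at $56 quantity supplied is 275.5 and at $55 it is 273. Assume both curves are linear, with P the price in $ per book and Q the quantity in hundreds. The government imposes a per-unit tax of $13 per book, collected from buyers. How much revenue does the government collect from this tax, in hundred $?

Tax revenue = $3224 hundred.

Demand slope: (288 − 264)/(48 − 54) = -4, so Qd = 480 − 4P.
Supply slope: (273 − 275.5)/(55 − 56) = 2.5, so Qs = 2.5P + 135.5.
Without the tax, 480 − 4P = 2.5P + 135.5 gives 6.5P = 344.5, so P* = $53 and Q* = 268.
With the tax collected from buyers, demand (in seller-price terms) shifts: Qd = 480 − 4(P + 13).
New equilibrium: buyers pay $58, producers receive $45, Q = 248. (Wedge: Pb − Ps = 13.)
Revenue = t · Q = 13 · 248 = $3224.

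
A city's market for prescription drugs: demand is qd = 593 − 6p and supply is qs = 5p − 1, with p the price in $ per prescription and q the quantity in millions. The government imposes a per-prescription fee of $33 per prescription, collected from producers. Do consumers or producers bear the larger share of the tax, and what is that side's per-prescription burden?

Producers bear the larger share: $18 per prescription.

Without the tax, 593 − 6p = 5p − 1 gives 11p = 594, so p* = $54 and q* = 269.
With the tax collected from producers, supply shifts: qs = 5(p − 33) − 1.
Solving gives q = 179 with consumers paying $69 and producers receiving $36 (the $33 wedge).
Per-prescription burden: consumers $15, producers $18.
Producers take the larger share because supply is less price-elastic here (demand slope 6 vs supply slope 5).
The less price-elastic side of the market bears the larger share of a per-unit tax.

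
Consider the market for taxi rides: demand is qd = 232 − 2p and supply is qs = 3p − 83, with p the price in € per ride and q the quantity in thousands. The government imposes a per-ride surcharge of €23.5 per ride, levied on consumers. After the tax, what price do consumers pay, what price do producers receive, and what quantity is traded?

Before the tax: set 232 − 2p = 3p − 83 → p* = €63, q* = 106.
With the tax collected from consumers, demand (in seller-price terms) shifts: qd = 232 − 2(p + 23.5).
Solving gives q = 77.8 with consumers paying €77.1 and producers receiving €53.6 (the €23.5 wedge).
The less price-elastic side of the market bears the larger share of a per-unit tax.

Consumers pay €77.1; producers receive €53.6; quantity = 77.8.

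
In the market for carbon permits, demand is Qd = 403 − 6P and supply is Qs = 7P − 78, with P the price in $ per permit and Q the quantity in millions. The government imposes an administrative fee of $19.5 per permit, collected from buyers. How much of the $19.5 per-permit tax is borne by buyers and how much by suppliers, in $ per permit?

Buyers bear $10.5 per permit; suppliers bear $9 per permit.

Before the tax: set 403 − 6P = 7P − 78 → P* = $37, Q* = 181.
With the tax collected from buyers, demand (in seller-price terms) shifts: Qd = 403 − 6(P + 19.5).
New equilibrium: buyers pay $47.5, suppliers receive $28, Q = 118. (Wedge: Pb − Ps = 19.5.)
Burden on buyers: $10.5; on suppliers: $9. (They sum to $19.5.)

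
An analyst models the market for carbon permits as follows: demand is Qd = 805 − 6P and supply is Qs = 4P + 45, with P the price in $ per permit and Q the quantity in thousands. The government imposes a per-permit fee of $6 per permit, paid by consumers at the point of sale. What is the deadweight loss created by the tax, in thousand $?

Without the tax, 805 − 6P = 4P + 45 gives 10P = 760, so P* = $76 and Q* = 349.
With the tax collected from consumers, demand (in seller-price terms) shifts: Qd = 805 − 6(P + 6).
Solving gives Q = 334.6 with consumers paying $78.4 and producers receiving $72.4 (the $6 wedge).
Quantity falls by |ΔQ| = |349 − 334.6| = 14.4.
DWL = ½ · t · |ΔQ| = ½ · 6 · 14.4 = $43.2.

Deadweight loss = $43.2 thousand.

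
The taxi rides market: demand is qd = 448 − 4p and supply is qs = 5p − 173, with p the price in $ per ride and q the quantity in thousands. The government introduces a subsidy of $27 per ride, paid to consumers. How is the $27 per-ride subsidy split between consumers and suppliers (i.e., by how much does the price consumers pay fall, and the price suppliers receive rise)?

Without the subsidy, 448 − 4p = 5p − 173 gives 9p = 621, so p* = $69 and q* = 172.
With a per-unit subsidy paid to consumers, each effectively pays p − 27, so demand becomes qd = 448 − 4(p − 27).
Solving gives q = 232 with consumers paying $54 and suppliers receiving $81 (the $27 wedge).
Gain to consumers: $15; to suppliers: $12. (They sum to $27.)

Consumers gain $15 per ride; suppliers gain $12 per ride.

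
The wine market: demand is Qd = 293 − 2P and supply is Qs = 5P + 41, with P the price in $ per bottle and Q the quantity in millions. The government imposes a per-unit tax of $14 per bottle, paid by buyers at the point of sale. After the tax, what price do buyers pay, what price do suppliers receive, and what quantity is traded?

Before the tax: set 293 − 2P = 5P + 41 → P* = $36, Q* = 221.
With the tax collected from buyers, demand (in seller-price terms) shifts: Qd = 293 − 2(P + 14).
Solving gives Q = 201 with buyers paying $46 and suppliers receiving $32 (the $14 wedge).
The less price-elastic side of the market bears the larger share of a per-unit tax.

Buyers pay $46; suppliers receive $32; quantity = 201.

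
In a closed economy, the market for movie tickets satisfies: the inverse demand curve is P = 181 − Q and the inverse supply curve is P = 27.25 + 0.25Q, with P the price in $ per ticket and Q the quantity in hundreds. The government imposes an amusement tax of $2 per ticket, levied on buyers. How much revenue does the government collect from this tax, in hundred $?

Tax revenue = $242.8 hundred.

Inverting to Q(P) form: Qd = 181 − P; Qs = 4P − 109.
Before the tax: set 181 − P = 4P − 109 → P* = $58, Q* = 123.
With the tax collected from buyers, demand (in seller-price terms) shifts: Qd = 181 − (P + 2).
New equilibrium: buyers pay $59.6, sellers receive $57.6, Q = 121.4. (Wedge: Pb − Ps = 2.)
Revenue = t · Q = 2 · 121.4 = $242.8.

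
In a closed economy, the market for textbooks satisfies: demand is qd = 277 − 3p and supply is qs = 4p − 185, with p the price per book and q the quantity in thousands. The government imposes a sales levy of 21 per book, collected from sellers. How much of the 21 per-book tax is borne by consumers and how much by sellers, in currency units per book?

Consumers bear 12 per book; sellers bear 9 per book.

Before the tax: set 277 − 3p = 4p − 185 → p* = 66, q* = 79.
With the tax collected from sellers, supply shifts: qs = 4(p − 21) − 185.
New equilibrium: consumers pay 78, sellers receive 57, q = 43. (Wedge: pb − ps = 21.)
Burden on consumers: 12; on sellers: 9. (They sum to 21.)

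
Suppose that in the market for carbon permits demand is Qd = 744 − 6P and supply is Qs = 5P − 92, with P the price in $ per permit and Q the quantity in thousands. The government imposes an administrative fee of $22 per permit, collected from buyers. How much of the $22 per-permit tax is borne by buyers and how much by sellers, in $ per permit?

Buyers bear $10 per permit; sellers bear $12 per permit.

Before the tax: set 744 − 6P = 5P − 92 → P* = $76, Q* = 288.
With the tax collected from buyers, demand (in seller-price terms) shifts: Qd = 744 − 6(P + 22).
Solving gives Q = 228 with buyers paying $86 and sellers receiving $64 (the $22 wedge).
Burden on buyers: $10; on sellers: $12. (They sum to $22.)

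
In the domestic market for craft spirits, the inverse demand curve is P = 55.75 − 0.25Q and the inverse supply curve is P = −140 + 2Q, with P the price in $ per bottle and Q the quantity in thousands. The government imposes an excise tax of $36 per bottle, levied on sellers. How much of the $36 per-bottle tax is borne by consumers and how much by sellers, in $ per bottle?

Consumers bear $4 per bottle; sellers bear $32 per bottle.

Rewrite in direct form: Qd = 223 − 4P and Qs = 0.5P + 70.
Before the tax: set 223 − 4P = 0.5P + 70 → P* = $34, Q* = 87.
With the tax collected from sellers, supply shifts: Qs = 0.5(P − 36) + 70.
New equilibrium: consumers pay $38, sellers receive $2, Q = 71. (Wedge: Pb − Ps = 36.)
Burden on consumers: $4; on sellers: $32. (They sum to $36.)
The less price-elastic side of the market bears the larger share of a per-unit tax.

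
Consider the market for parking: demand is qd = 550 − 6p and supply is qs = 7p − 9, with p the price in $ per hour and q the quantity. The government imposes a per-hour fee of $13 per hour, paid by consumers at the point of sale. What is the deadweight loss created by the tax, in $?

Without the tax, 550 − 6p = 7p − 9 gives 13p = 559, so p* = $43 and q* = 292.
With the tax collected from consumers, demand (in seller-price terms) shifts: qd = 550 − 6(p + 13).
New equilibrium: consumers pay $50, producers receive $37, q = 250. (Wedge: pb − ps = 13.)
Quantity falls by |ΔQ| = |292 − 250| = 42.
DWL = ½ · t · |ΔQ| = ½ · 13 · 42 = $273.

Deadweight loss = $273.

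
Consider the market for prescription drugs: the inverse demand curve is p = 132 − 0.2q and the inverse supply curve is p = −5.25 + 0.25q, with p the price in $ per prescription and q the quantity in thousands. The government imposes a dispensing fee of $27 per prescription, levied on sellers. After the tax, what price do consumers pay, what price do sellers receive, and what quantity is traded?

Consumers pay $83; sellers receive $56; quantity = 245.

Inverting to q(p) form: qd = 660 − 5p; qs = 4p + 21.
Without the tax, 660 − 5p = 4p + 21 gives 9p = 639, so p* = $71 and q* = 305.
With the tax collected from sellers, supply shifts: qs = 4(p − 27) + 21.
New equilibrium: consumers pay $83, sellers receive $56, q = 245. (Wedge: pb − ps = 27.)
The less price-elastic side of the market bears the larger share of a per-unit tax.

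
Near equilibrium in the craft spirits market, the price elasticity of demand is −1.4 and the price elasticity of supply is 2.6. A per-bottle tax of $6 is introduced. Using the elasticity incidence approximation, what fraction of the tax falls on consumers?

Incidence ratio: consumers' share ≈ εs / (εs + |εd|) = 2.6 / (2.6 + 1.4) = 0.65.
Supply is the more elastic side, so consumers bear the larger share.

Consumers' share ≈ 0.65.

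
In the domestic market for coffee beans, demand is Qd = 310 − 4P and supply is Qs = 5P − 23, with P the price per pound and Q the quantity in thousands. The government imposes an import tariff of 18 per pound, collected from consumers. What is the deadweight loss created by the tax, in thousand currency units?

Deadweight loss = 360 thousand.

Without the tax, 310 − 4P = 5P − 23 gives 9P = 333, so P* = 37 and Q* = 162.
With the tax collected from consumers, demand (in seller-price terms) shifts: Qd = 310 − 4(P + 18).
New equilibrium: consumers pay 47, producers receive 29, Q = 122. (Wedge: Pb − Ps = 18.)
Quantity falls by |ΔQ| = |162 − 122| = 40.
DWL = ½ · t · |ΔQ| = ½ · 18 · 40 = 360.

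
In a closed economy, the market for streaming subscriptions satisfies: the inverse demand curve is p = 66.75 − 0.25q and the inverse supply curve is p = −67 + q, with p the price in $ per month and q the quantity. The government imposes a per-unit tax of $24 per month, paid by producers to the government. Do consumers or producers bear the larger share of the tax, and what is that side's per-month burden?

Inverting to q(p) form: qd = 267 − 4p; qs = p + 67.
Without the tax, 267 − 4p = p + 67 gives 5p = 200, so p* = $40 and q* = 107.
With the tax collected from producers, supply shifts: qs = (p − 24) + 67.
New equilibrium: consumers pay $44.8, producers receive $20.8, q = 87.8. (Wedge: pb − ps = 24.)
Per-month burden: consumers $4.8, producers $19.2.
Producers take the larger share because supply is less price-elastic here (demand slope 4 vs supply slope 1).
The less price-elastic side of the market bears the larger share of a per-unit tax.

Producers bear the larger share: $19.2 per month.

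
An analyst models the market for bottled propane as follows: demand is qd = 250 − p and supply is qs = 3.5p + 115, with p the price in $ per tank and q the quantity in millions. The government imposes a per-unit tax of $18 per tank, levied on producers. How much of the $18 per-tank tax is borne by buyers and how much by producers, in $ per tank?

Before the tax: set 250 − p = 3.5p + 115 → p* = $30, q* = 220.
With the tax collected from producers, supply shifts: qs = 3.5(p − 18) + 115.
Solving gives q = 206 with buyers paying $44 and producers receiving $26 (the $18 wedge).
Burden on buyers: $14; on producers: $4. (They sum to $18.)
The less price-elastic side of the market bears the larger share of a per-unit tax.

Buyers bear $14 per tank; producers bear $4 per tank.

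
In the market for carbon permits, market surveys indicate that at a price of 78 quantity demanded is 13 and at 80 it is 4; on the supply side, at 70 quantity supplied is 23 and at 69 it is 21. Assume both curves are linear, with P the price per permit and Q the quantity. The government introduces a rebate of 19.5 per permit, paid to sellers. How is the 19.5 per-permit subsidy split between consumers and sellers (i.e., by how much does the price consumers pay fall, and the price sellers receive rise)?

Consumers gain 6 per permit; sellers gain 13.5 per permit.

Demand slope: (4 − 13)/(80 − 78) = -4.5, so Qd = 364 − 4.5P.
Supply slope: (21 − 23)/(69 − 70) = 2, so Qs = 2P − 117.
Before the subsidy: set 364 − 4.5P = 2P − 117 → P* = 74, Q* = 31.
With a per-unit subsidy paid to sellers, each receives P + 19.5 per unit sold, so supply becomes Qs = 2(P + 19.5) − 117.
New equilibrium: consumers pay 68, sellers receive 87.5, Q = 58. (Wedge: Pb − Ps = −19.5.)
Gain to consumers: 6; to sellers: 13.5. (They sum to 19.5.)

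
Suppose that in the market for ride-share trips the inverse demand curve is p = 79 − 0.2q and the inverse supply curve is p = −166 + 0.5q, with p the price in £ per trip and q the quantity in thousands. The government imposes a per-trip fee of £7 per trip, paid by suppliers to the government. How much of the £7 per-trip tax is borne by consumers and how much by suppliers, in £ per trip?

Rewrite in direct form: qd = 395 − 5p and qs = 2p + 332.
Without the tax, 395 − 5p = 2p + 332 gives 7p = 63, so p* = £9 and q* = 350.
With the tax collected from suppliers, supply shifts: qs = 2(p − 7) + 332.
New equilibrium: consumers pay £11, suppliers receive £4, q = 340. (Wedge: pb − ps = 7.)
Burden on consumers: £2; on suppliers: £5. (They sum to £7.)
The less price-elastic side of the market bears the larger share of a per-unit tax.

Consumers bear £2 per trip; suppliers bear £5 per trip.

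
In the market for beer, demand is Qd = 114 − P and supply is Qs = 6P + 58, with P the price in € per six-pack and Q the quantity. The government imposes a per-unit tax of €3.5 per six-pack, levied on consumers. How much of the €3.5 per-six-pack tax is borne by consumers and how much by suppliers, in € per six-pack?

Without the tax, 114 − P = 6P + 58 gives 7P = 56, so P* = €8 and Q* = 106.
With the tax collected from consumers, demand (in seller-price terms) shifts: Qd = 114 − (P + 3.5).
New equilibrium: consumers pay €11, suppliers receive €7.5, Q = 103. (Wedge: Pb − Ps = 3.5.)
Burden on consumers: €3; on suppliers: €0.5. (They sum to €3.5.)
The less price-elastic side of the market bears the larger share of a per-unit tax.

Consumers bear €3 per six-pack; suppliers bear €0.5 per six-pack.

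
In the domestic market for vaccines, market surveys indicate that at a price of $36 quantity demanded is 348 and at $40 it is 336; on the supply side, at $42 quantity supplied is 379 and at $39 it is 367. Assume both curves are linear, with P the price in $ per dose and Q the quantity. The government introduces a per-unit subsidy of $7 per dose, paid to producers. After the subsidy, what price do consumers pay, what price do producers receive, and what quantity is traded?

Demand slope: (336 − 348)/(40 − 36) = -3, so Qd = 456 − 3P.
Supply slope: (367 − 379)/(39 − 42) = 4, so Qs = 4P + 211.
Before the subsidy: set 456 − 3P = 4P + 211 → P* = $35, Q* = 351.
With a per-unit subsidy paid to producers, each receives P + 7 per unit sold, so supply becomes Qs = 4(P + 7) + 211.
New equilibrium: consumers pay $31, producers receive $38, Q = 363. (Wedge: Pb − Ps = −7.)

Consumers pay $31; producers receive $38; quantity = 363.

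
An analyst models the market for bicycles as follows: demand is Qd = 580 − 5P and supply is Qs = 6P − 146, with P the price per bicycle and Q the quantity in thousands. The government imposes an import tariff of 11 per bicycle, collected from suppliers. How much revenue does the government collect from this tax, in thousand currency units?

Without the tax, 580 − 5P = 6P − 146 gives 11P = 726, so P* = 66 and Q* = 250.
With the tax collected from suppliers, supply shifts: Qs = 6(P − 11) − 146.
Solving gives Q = 220 with buyers paying 72 and suppliers receiving 61 (the 11 wedge).
Revenue = t · Q = 11 · 220 = 2420.

Tax revenue = 2420 thousand.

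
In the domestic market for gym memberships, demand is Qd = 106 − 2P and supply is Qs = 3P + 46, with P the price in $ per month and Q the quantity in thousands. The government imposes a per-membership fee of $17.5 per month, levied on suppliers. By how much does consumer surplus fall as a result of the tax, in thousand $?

Without the tax, 106 − 2P = 3P + 46 gives 5P = 60, so P* = $12 and Q* = 82.
With the tax collected from suppliers, supply shifts: Qs = 3(P − 17.5) + 46.
Solving gives Q = 61 with consumers paying $22.5 and suppliers receiving $5 (the $17.5 wedge).
ΔCS is the trapezoid between Q = 61 and Q = 82 of height $10.5: ½ · (82 + 61) · 10.5 = $750.75.

Consumer surplus falls by $750.75 thousand.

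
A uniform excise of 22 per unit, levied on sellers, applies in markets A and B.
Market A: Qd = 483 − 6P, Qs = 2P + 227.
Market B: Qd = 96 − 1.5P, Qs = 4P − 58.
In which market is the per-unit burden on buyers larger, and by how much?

Market B, by 10.5.

Market A: pre-tax P* = 32, Q* = 291; post-tax Q = 258; per-unit burden on buyers = 5.5.
Market B: pre-tax P* = 28, Q* = 54; post-tax Q = 30; per-unit burden on buyers = 16.
Difference: 5.5 vs 16 → market B is larger by 10.5.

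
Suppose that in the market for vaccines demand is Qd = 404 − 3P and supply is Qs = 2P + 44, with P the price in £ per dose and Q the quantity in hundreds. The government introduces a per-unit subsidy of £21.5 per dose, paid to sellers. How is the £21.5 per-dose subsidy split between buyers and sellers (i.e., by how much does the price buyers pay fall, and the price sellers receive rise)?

Buyers gain £8.6 per dose; sellers gain £12.9 per dose.

Without the subsidy, 404 − 3P = 2P + 44 gives 5P = 360, so P* = £72 and Q* = 188.
With a per-unit subsidy paid to sellers, each receives P + 21.5 per unit sold, so supply becomes Qs = 2(P + 21.5) + 44.
New equilibrium: buyers pay £63.4, sellers receive £84.9, Q = 213.8. (Wedge: Pb − Ps = −21.5.)
Gain to buyers: £8.6; to sellers: £12.9. (They sum to £21.5.)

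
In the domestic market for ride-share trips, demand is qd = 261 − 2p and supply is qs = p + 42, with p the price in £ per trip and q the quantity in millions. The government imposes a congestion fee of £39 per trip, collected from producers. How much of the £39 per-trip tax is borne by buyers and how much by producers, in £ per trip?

Before the tax: set 261 − 2p = p + 42 → p* = £73, q* = 115.
With the tax collected from producers, supply shifts: qs = (p − 39) + 42.
New equilibrium: buyers pay £86, producers receive £47, q = 89. (Wedge: pb − ps = 39.)
Burden on buyers: £13; on producers: £26. (They sum to £39.)

Buyers bear £13 per trip; producers bear £26 per trip.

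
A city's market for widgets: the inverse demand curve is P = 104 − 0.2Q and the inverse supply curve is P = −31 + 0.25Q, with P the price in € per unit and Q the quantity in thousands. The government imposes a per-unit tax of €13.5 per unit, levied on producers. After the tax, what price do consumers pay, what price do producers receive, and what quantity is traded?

Consumers pay €50; producers receive €36.5; quantity = 270.

Inverting to Q(P) form: Qd = 520 − 5P; Qs = 4P + 124.
Without the tax, 520 − 5P = 4P + 124 gives 9P = 396, so P* = €44 and Q* = 300.
With the tax collected from producers, supply shifts: Qs = 4(P − 13.5) + 124.
New equilibrium: consumers pay €50, producers receive €36.5, Q = 270. (Wedge: Pb − Ps = 13.5.)
The less price-elastic side of the market bears the larger share of a per-unit tax.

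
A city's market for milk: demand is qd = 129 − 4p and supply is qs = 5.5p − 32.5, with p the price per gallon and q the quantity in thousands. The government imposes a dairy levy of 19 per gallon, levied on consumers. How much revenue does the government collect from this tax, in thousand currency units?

Tax revenue = 323 thousand.

Before the tax: set 129 − 4p = 5.5p − 32.5 → p* = 17, q* = 61.
With the tax collected from consumers, demand (in seller-price terms) shifts: qd = 129 − 4(p + 19).
Solving gives q = 17 with consumers paying 28 and suppliers receiving 9 (the 19 wedge).
Revenue = t · Q = 19 · 17 = 323.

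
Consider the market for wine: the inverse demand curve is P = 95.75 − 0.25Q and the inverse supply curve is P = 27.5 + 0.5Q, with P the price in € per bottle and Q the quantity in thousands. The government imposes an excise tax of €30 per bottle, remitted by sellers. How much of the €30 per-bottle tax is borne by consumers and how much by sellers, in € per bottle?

Rewrite in direct form: Qd = 383 − 4P and Qs = 2P − 55.
Without the tax, 383 − 4P = 2P − 55 gives 6P = 438, so P* = €73 and Q* = 91.
With the tax collected from sellers, supply shifts: Qs = 2(P − 30) − 55.
New equilibrium: consumers pay €83, sellers receive €53, Q = 51. (Wedge: Pb − Ps = 30.)
Burden on consumers: €10; on sellers: €20. (They sum to €30.)

Consumers bear €10 per bottle; sellers bear €20 per bottle.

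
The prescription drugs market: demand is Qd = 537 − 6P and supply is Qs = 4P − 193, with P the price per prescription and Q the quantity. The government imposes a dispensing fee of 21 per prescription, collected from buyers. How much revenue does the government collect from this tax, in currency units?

Without the tax, 537 − 6P = 4P − 193 gives 10P = 730, so P* = 73 and Q* = 99.
With the tax collected from buyers, demand (in seller-price terms) shifts: Qd = 537 − 6(P + 21).
New equilibrium: buyers pay 81.4, producers receive 60.4, Q = 48.6. (Wedge: Pb − Ps = 21.)
Revenue = t · Q = 21 · 48.6 = 1020.6.

Tax revenue = 1020.6.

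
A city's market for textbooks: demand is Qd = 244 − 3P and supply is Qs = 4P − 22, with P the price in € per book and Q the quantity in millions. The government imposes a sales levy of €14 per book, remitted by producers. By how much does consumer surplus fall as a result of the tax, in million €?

Without the tax, 244 − 3P = 4P − 22 gives 7P = 266, so P* = €38 and Q* = 130.
With the tax collected from producers, supply shifts: Qs = 4(P − 14) − 22.
Solving gives Q = 106 with buyers paying €46 and producers receiving €32 (the €14 wedge).
ΔCS is the trapezoid between Q = 106 and Q = 130 of height €8: ½ · (130 + 106) · 8 = €944.

Consumer surplus falls by €944 million.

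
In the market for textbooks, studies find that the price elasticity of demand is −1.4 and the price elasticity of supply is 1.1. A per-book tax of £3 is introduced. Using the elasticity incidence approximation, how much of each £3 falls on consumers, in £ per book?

Incidence ratio: consumers' share ≈ εs / (εs + |εd|) = 1.1 / (1.1 + 1.4) = 0.44.
So consumers bear ≈ 0.44 × £3 = £1.32; producers bear £1.68.

Consumers bear ≈ £1.32 per book.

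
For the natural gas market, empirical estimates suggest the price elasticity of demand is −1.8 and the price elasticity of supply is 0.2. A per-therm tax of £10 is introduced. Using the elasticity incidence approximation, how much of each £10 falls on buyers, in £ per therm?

Buyers bear ≈ £1 per therm.

Incidence ratio: buyers' share ≈ εs / (εs + |εd|) = 0.2 / (0.2 + 1.8) = 0.1.
So buyers bear ≈ 0.1 × £10 = £1; producers bear £9.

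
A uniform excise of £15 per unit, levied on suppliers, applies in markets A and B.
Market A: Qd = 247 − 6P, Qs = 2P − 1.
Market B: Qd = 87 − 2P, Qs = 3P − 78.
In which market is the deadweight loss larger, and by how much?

Market A: pre-tax P* = £31, Q* = 61; post-tax Q = 38.5; deadweight loss = £168.75.
Market B: pre-tax P* = £33, Q* = 21; post-tax Q = 3; deadweight loss = £135.
Difference: £168.75 vs £135 → market A is larger by £33.75.

Market A, by £33.75.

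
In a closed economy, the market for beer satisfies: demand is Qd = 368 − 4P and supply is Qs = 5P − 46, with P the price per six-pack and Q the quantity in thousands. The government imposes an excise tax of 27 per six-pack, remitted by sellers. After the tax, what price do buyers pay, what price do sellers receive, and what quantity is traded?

Without the tax, 368 − 4P = 5P − 46 gives 9P = 414, so P* = 46 and Q* = 184.
With the tax collected from sellers, supply shifts: Qs = 5(P − 27) − 46.
Solving gives Q = 124 with buyers paying 61 and sellers receiving 34 (the 27 wedge).
The less price-elastic side of the market bears the larger share of a per-unit tax.

Buyers pay 61; sellers receive 34; quantity = 124.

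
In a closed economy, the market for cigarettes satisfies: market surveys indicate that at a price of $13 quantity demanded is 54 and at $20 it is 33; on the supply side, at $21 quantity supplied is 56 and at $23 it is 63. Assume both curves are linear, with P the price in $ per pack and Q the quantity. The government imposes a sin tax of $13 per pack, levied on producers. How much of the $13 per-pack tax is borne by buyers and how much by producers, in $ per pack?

Buyers bear $7 per pack; producers bear $6 per pack.

Demand slope: (33 − 54)/(20 − 13) = -3, so Qd = 93 − 3P.
Supply slope: (63 − 56)/(23 − 21) = 3.5, so Qs = 3.5P − 17.5.
Before the tax: set 93 − 3P = 3.5P − 17.5 → P* = $17, Q* = 42.
With the tax collected from producers, supply shifts: Qs = 3.5(P − 13) − 17.5.
New equilibrium: buyers pay $24, producers receive $11, Q = 21. (Wedge: Pb − Ps = 13.)
Burden on buyers: $7; on producers: $6. (They sum to $13.)
The less price-elastic side of the market bears the larger share of a per-unit tax.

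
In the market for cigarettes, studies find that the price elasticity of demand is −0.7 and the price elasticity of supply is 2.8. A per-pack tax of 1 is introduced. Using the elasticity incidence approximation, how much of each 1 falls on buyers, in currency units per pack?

Incidence ratio: buyers' share ≈ εs / (εs + |εd|) = 2.8 / (2.8 + 0.7) = 0.8.
So buyers bear ≈ 0.8 × 1 = 0.8; producers bear 0.2.

Buyers bear ≈ 0.8 per pack.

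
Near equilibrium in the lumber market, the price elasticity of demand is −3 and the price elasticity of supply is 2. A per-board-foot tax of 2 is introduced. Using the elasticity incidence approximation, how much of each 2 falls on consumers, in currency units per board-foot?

Incidence ratio: consumers' share ≈ εs / (εs + |εd|) = 2 / (2 + 3) = 0.4.
So consumers bear ≈ 0.4 × 2 = 0.8; sellers bear 1.2.

Consumers bear ≈ 0.8 per board-foot.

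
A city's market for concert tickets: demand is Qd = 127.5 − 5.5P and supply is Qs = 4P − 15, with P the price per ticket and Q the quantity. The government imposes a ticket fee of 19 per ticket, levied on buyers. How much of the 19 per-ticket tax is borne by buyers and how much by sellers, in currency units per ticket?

Buyers bear 8 per ticket; sellers bear 11 per ticket.

Without the tax, 127.5 − 5.5P = 4P − 15 gives 9.5P = 142.5, so P* = 15 and Q* = 45.
With the tax collected from buyers, demand (in seller-price terms) shifts: Qd = 127.5 − 5.5(P + 19).
Solving gives Q = 1 with buyers paying 23 and sellers receiving 4 (the 19 wedge).
Burden on buyers: 8; on sellers: 11. (They sum to 19.)
The less price-elastic side of the market bears the larger share of a per-unit tax.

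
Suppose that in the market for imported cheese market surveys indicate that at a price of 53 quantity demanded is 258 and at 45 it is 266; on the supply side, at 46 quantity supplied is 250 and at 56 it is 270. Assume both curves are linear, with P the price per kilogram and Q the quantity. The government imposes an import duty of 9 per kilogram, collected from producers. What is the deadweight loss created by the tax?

Demand slope: (266 − 258)/(45 − 53) = -1, so Qd = 311 − P.
Supply slope: (270 − 250)/(56 − 46) = 2, so Qs = 2P + 158.
Before the tax: set 311 − P = 2P + 158 → P* = 51, Q* = 260.
With the tax collected from producers, supply shifts: Qs = 2(P − 9) + 158.
Solving gives Q = 254 with consumers paying 57 and producers receiving 48 (the 9 wedge).
Quantity falls by |ΔQ| = |260 − 254| = 6.
DWL = ½ · t · |ΔQ| = ½ · 9 · 6 = 27.

Deadweight loss = 27.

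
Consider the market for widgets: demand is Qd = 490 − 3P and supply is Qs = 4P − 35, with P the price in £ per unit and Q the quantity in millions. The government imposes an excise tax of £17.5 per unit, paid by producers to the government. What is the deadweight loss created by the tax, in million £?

Deadweight loss = £262.5 million.

Without the tax, 490 − 3P = 4P − 35 gives 7P = 525, so P* = £75 and Q* = 265.
With the tax collected from producers, supply shifts: Qs = 4(P − 17.5) − 35.
New equilibrium: buyers pay £85, producers receive £67.5, Q = 235. (Wedge: Pb − Ps = 17.5.)
Quantity falls by |ΔQ| = |265 − 235| = 30.
DWL = ½ · t · |ΔQ| = ½ · 17.5 · 30 = £262.5.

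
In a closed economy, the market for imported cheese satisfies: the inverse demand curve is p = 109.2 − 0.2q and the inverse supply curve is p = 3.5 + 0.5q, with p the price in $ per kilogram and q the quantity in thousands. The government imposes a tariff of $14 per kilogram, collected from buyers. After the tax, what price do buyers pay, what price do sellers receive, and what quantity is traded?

Buyers pay $83; sellers receive $69; quantity = 131.

Inverting to q(p) form: qd = 546 − 5p; qs = 2p − 7.
Without the tax, 546 − 5p = 2p − 7 gives 7p = 553, so p* = $79 and q* = 151.
With the tax collected from buyers, demand (in seller-price terms) shifts: qd = 546 − 5(p + 14).
New equilibrium: buyers pay $83, sellers receive $69, q = 131. (Wedge: pb − ps = 14.)
The less price-elastic side of the market bears the larger share of a per-unit tax.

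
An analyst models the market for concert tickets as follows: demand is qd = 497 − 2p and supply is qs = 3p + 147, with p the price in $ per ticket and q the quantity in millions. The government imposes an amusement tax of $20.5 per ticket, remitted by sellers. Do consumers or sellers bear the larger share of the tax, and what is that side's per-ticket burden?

Consumers bear the larger share: $12.3 per ticket.

Without the tax, 497 − 2p = 3p + 147 gives 5p = 350, so p* = $70 and q* = 357.
With the tax collected from sellers, supply shifts: qs = 3(p − 20.5) + 147.
Solving gives q = 332.4 with consumers paying $82.3 and sellers receiving $61.8 (the $20.5 wedge).
Per-ticket burden: consumers $12.3, sellers $8.2.
Consumers take the larger share because demand is less price-elastic here (demand slope 2 vs supply slope 3).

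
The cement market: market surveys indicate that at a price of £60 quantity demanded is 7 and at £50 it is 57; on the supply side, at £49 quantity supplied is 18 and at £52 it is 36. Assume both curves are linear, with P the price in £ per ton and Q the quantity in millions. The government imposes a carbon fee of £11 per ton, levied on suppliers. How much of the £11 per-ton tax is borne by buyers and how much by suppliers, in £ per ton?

Buyers bear £6 per ton; suppliers bear £5 per ton.

Demand slope: (57 − 7)/(50 − 60) = -5, so Qd = 307 − 5P.
Supply slope: (36 − 18)/(52 − 49) = 6, so Qs = 6P − 276.
Before the tax: set 307 − 5P = 6P − 276 → P* = £53, Q* = 42.
With the tax collected from suppliers, supply shifts: Qs = 6(P − 11) − 276.
New equilibrium: buyers pay £59, suppliers receive £48, Q = 12. (Wedge: Pb − Ps = 11.)
Burden on buyers: £6; on suppliers: £5. (They sum to £11.)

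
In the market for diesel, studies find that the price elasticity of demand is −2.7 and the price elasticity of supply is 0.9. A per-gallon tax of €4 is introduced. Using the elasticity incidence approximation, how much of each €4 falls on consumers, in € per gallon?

Incidence ratio: consumers' share ≈ εs / (εs + |εd|) = 0.9 / (0.9 + 2.7) = 0.25.
So consumers bear ≈ 0.25 × €4 = €1; suppliers bear €3.

Consumers bear ≈ €1 per gallon.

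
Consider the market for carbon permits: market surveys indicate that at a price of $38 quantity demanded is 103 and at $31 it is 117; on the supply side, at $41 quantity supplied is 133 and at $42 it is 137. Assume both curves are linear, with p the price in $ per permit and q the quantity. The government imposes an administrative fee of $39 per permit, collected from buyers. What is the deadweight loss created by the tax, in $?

Demand slope: (117 − 103)/(31 − 38) = -2, so qd = 179 − 2p.
Supply slope: (137 − 133)/(42 − 41) = 4, so qs = 4p − 31.
Before the tax: set 179 − 2p = 4p − 31 → p* = $35, q* = 109.
With the tax collected from buyers, demand (in seller-price terms) shifts: qd = 179 − 2(p + 39).
Solving gives q = 57 with buyers paying $61 and producers receiving $22 (the $39 wedge).
Quantity falls by |ΔQ| = |109 − 57| = 52.
DWL = ½ · t · |ΔQ| = ½ · 39 · 52 = $1014.

Deadweight loss = $1014.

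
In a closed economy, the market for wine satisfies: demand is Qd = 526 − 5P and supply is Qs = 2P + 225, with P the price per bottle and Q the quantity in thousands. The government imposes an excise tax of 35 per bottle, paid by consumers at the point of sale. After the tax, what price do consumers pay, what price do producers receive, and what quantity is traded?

Without the tax, 526 − 5P = 2P + 225 gives 7P = 301, so P* = 43 and Q* = 311.
With the tax collected from consumers, demand (in seller-price terms) shifts: Qd = 526 − 5(P + 35).
Solving gives Q = 261 with consumers paying 53 and producers receiving 18 (the 35 wedge).
The less price-elastic side of the market bears the larger share of a per-unit tax.

Consumers pay 53; producers receive 18; quantity = 261.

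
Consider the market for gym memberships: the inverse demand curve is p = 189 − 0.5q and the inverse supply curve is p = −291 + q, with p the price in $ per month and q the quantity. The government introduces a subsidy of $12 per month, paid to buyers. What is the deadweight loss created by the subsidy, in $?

Deadweight loss = $48.

Inverting to q(p) form: qd = 378 − 2p; qs = p + 291.
Without the subsidy, 378 − 2p = p + 291 gives 3p = 87, so p* = $29 and q* = 320.
With a per-unit subsidy paid to buyers, each effectively pays p − 12, so demand becomes qd = 378 − 2(p − 12).
New equilibrium: buyers pay $25, suppliers receive $37, q = 328. (Wedge: pb − ps = −12.)
Quantity rises by |ΔQ| = |320 − 328| = 8.
DWL = ½ · t · |ΔQ| = ½ · 12 · 8 = $48.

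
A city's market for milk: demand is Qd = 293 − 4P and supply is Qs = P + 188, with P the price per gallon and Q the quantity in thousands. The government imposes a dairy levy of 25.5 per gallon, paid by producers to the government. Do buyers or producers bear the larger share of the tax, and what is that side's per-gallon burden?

Without the tax, 293 − 4P = P + 188 gives 5P = 105, so P* = 21 and Q* = 209.
With the tax collected from producers, supply shifts: Qs = (P − 25.5) + 188.
Solving gives Q = 188.6 with buyers paying 26.1 and producers receiving 0.6 (the 25.5 wedge).
Per-gallon burden: buyers 5.1, producers 20.4.
Producers take the larger share because supply is less price-elastic here (demand slope 4 vs supply slope 1).
The less price-elastic side of the market bears the larger share of a per-unit tax.

Producers bear the larger share: 20.4 per gallon.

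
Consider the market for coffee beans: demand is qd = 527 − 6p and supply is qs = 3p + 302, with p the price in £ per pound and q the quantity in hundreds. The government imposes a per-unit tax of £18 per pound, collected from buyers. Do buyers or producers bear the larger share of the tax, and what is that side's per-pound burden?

Producers bear the larger share: £12 per pound.

Without the tax, 527 − 6p = 3p + 302 gives 9p = 225, so p* = £25 and q* = 377.
With the tax collected from buyers, demand (in seller-price terms) shifts: qd = 527 − 6(p + 18).
New equilibrium: buyers pay £31, producers receive £13, q = 341. (Wedge: pb − ps = 18.)
Per-pound burden: buyers £6, producers £12.
Producers take the larger share because supply is less price-elastic here (demand slope 6 vs supply slope 3).
The less price-elastic side of the market bears the larger share of a per-unit tax.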